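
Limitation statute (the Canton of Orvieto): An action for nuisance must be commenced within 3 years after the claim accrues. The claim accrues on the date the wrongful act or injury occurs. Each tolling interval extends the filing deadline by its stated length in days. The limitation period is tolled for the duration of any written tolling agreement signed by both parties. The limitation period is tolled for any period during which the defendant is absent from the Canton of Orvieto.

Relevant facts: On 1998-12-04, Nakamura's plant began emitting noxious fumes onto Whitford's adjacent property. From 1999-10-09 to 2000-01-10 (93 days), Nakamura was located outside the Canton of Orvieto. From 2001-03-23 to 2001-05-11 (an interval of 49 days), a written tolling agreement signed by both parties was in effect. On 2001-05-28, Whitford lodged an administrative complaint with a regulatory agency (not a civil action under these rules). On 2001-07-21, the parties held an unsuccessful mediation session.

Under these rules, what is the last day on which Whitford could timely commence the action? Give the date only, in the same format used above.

2002-04-25

The limitation period began to run on 1998-12-04.
The untolled deadline — 3 years after 1998-12-04 — is 2001-12-04.
Because the defendant's absence from the jurisdiction ran from 1999-10-09 to 2000-01-10, the deadline is extended by 93 days to 2002-03-07.
The period was tolled for 49 days by the written tolling agreement (2001-03-23 to 2001-05-11), pushing the deadline to 2002-04-25.
None of the other events listed affects the running of the period under the stated rules.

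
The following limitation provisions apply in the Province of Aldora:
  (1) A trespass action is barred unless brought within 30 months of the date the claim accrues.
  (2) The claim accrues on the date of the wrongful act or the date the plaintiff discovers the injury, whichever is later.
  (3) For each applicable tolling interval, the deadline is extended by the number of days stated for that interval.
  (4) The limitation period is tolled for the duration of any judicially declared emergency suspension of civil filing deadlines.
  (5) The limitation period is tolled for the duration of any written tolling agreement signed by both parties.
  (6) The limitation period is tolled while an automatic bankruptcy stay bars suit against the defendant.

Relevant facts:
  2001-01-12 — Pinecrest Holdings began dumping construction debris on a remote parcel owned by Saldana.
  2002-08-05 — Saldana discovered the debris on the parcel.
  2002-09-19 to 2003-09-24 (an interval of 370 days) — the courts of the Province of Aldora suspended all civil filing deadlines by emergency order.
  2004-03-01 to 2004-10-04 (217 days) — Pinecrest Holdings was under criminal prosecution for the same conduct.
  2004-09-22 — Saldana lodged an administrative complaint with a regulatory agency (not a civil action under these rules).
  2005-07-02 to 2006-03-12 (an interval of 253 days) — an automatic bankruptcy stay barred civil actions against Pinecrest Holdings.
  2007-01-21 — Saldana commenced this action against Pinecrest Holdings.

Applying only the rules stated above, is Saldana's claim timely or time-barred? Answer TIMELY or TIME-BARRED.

Because discovery on 2002-08-05 post-dates the 2001-01-12 act, accrual under the later-of rule falls on 2002-08-05.
Adding the 30 months base period to 2002-08-05 gives a deadline of 2005-02-05, before any tolling.
Because the emergency suspension of filing deadlines ran from 2002-09-19 to 2003-09-24, the deadline is extended by 370 days to 2006-02-10.
The period was tolled for 253 days by the automatic bankruptcy stay (2005-07-02 to 2006-03-12), pushing the deadline to 2006-10-21.
The pending criminal prosecution from 2004-03-01 to 2004-10-04 does not toll the period, because no stated rule makes a criminal prosecution a tolling event.
None of the other events listed affects the running of the period under the stated rules.
Filing on 2007-01-21 missed the 2006-10-21 deadline — the action is time-barred.

TIME-BARRED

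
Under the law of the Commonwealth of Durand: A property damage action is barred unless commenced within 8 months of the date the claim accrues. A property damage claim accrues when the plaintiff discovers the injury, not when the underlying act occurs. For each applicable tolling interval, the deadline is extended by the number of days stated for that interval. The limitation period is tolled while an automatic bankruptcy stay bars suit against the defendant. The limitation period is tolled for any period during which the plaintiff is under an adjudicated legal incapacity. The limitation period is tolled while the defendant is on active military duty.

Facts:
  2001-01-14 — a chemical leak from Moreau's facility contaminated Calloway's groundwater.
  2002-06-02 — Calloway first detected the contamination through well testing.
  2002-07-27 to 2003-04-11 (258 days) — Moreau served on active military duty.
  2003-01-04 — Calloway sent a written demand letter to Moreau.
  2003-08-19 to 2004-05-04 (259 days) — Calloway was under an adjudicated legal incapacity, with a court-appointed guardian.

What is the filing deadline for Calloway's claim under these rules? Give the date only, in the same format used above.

2004-07-03

Under the discovery rule, the claim accrued on 2002-06-02, when Calloway discovered the injury — not on the 2001-01-14 date of the underlying act.
8 months from 2002-06-02 is 2003-02-02.
Because the defendant's active military service ran from 2002-07-27 to 2003-04-11, the deadline is extended by 258 days to 2003-10-18.
The period was tolled for 259 days by the plaintiff's legal incapacity (2003-08-19 to 2004-05-04), pushing the deadline to 2004-07-03.
None of the other events listed affects the running of the period under the stated rules.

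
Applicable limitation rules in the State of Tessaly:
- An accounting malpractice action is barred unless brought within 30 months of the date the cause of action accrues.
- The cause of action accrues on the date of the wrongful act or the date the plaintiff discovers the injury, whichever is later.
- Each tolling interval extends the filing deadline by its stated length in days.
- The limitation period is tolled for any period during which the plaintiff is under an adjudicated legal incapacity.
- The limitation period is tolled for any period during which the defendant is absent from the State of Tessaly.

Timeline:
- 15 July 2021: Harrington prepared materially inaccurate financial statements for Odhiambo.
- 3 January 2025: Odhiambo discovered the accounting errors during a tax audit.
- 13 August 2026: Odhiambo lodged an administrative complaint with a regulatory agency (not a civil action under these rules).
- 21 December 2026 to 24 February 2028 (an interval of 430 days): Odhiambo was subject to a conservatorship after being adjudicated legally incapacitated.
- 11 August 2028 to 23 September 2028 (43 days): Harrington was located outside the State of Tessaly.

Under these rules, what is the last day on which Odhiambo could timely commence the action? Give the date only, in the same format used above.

Taking the later of the act (15 July 2021) and discovery (3 January 2025), the claim accrued on 3 January 2025.
Adding the 30 months base period to 3 January 2025 gives a deadline of 3 July 2027, before any tolling.
The plaintiff's legal incapacity from 21 December 2026 to 24 February 2028 tolled the period for 430 days, extending the deadline to 5 September 2028.
The defendant's absence from the jurisdiction from 11 August 2028 to 23 September 2028 tolled the period for 43 days, extending the deadline to 18 October 2028.
The other events in the timeline have no effect on the limitation period under the stated rules.

18 October 2028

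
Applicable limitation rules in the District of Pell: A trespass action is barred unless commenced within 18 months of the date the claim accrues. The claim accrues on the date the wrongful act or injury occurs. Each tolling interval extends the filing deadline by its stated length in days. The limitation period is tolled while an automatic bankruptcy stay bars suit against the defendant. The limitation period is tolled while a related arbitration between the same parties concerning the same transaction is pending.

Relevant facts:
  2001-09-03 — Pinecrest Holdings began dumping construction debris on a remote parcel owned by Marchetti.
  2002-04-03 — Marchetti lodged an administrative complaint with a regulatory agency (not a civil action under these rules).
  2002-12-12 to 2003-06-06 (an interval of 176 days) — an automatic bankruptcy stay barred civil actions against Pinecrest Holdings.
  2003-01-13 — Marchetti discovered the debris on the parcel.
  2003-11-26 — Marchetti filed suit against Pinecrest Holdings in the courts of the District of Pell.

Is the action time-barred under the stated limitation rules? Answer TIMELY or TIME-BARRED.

TIME-BARRED

Because the rule ties accrual to occurrence, the claim accrued on 2001-09-03, not on the 2003-01-13 discovery date.
18 months from 2001-09-03 is 2003-03-03.
The automatic bankruptcy stay from 2002-12-12 to 2003-06-06 tolled the period for 176 days, extending the deadline to 2003-08-26.
The other events in the timeline have no effect on the limitation period under the stated rules.
Filing on 2003-11-26 missed the 2003-08-26 deadline — the action is time-barred.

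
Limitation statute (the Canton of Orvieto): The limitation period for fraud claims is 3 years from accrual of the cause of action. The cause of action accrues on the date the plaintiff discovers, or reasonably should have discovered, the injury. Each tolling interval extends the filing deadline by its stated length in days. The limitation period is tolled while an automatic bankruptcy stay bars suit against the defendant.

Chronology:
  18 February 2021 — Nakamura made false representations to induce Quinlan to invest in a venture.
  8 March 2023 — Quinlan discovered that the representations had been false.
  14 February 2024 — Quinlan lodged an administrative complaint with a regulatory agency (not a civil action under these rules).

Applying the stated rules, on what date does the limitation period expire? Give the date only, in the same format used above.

Under the discovery rule, the claim accrued on 8 March 2023, when Quinlan discovered the injury — not on the 18 February 2021 date of the underlying act.
Adding the 3 years base period to 8 March 2023 gives a deadline of 8 March 2026, before any tolling.
Nothing else in the chronology tolls or restarts the period.

8 March 2026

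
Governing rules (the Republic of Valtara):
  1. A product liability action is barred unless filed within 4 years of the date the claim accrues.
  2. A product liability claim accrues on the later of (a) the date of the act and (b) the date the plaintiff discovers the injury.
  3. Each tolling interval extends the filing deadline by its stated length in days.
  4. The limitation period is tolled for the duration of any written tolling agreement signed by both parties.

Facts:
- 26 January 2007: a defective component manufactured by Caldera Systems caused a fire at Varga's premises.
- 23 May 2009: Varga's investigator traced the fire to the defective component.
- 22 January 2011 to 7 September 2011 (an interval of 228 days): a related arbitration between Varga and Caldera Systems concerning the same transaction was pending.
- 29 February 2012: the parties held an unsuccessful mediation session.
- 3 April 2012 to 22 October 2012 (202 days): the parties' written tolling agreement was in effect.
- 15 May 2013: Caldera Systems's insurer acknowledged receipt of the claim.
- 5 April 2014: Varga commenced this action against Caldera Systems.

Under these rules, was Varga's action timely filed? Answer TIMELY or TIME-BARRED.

TIME-BARRED

The claim accrued on 23 May 2009 — the later of the 26 January 2007 act and the 23 May 2009 discovery.
4 years from 23 May 2009 is 23 May 2013.
The period was tolled for 202 days by the written tolling agreement (3 April 2012 to 22 October 2012), pushing the deadline to 11 December 2013.
Although a pending arbitration ran from 22 January 2011 to 7 September 2011, the stated rules do not make that a tolling event, so it is disregarded.
Nothing else in the chronology tolls or restarts the period.
Varga filed on 5 April 2014, after the 11 December 2013 deadline, so the action is time-barred.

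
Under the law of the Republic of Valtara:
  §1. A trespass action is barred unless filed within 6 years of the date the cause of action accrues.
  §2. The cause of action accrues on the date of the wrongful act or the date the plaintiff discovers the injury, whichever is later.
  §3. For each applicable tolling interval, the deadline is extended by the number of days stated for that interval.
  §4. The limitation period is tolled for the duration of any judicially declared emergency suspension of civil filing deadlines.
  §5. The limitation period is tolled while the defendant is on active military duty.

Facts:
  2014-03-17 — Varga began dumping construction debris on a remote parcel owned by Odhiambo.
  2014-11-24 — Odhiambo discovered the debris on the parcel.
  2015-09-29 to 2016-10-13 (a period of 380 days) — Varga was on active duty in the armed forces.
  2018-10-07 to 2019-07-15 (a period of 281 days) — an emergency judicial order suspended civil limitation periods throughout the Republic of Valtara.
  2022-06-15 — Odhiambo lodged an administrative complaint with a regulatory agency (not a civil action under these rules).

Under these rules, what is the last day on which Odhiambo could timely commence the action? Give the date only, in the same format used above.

2022-09-16

The claim accrued on 2014-11-24 — the later of the 2014-03-17 act and the 2014-11-24 discovery.
Adding the 6 years base period to 2014-11-24 gives a deadline of 2020-11-24, before any tolling.
Because the defendant's active military service ran from 2015-09-29 to 2016-10-13, the deadline is extended by 380 days to 2021-12-09.
The emergency suspension of filing deadlines from 2018-10-07 to 2019-07-15 tolled the period for 281 days, extending the deadline to 2022-09-16.
None of the other events listed affects the running of the period under the stated rules.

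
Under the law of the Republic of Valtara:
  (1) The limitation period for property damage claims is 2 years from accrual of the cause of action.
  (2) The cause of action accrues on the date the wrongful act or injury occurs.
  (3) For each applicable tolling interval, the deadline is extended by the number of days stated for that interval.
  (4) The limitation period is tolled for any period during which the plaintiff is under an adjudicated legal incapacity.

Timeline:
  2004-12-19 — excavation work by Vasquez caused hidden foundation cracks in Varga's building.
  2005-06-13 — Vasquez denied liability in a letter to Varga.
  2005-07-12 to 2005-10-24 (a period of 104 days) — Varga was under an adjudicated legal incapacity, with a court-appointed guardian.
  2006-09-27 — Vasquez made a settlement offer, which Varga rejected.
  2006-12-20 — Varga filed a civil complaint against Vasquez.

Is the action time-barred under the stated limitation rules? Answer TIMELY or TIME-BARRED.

TIMELY

The claim accrued on 2004-12-19, when the wrongful act occurred.
The untolled deadline — 2 years after 2004-12-19 — is 2006-12-19.
Because the plaintiff's legal incapacity ran from 2005-07-12 to 2005-10-24, the deadline is extended by 104 days to 2007-04-02.
Nothing else in the chronology tolls or restarts the period.
Filing on 2006-12-20 beat the 2007-04-02 deadline — the action is timely.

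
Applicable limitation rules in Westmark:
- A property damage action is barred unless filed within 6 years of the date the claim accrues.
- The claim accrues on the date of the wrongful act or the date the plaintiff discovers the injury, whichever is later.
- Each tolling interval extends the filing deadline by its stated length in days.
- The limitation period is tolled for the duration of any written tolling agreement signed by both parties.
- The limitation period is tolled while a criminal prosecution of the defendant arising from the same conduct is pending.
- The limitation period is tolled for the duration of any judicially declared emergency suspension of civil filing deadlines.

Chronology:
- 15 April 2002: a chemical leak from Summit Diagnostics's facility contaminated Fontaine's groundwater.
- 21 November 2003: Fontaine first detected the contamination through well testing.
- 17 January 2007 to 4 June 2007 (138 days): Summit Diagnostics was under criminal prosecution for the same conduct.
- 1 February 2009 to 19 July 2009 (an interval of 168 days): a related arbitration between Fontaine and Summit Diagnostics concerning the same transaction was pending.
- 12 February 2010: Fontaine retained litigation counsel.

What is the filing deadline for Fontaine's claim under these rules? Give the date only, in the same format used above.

Taking the later of the act (15 April 2002) and discovery (21 November 2003), the claim accrued on 21 November 2003.
6 years from 21 November 2003 is 21 November 2009.
The pending criminal prosecution from 17 January 2007 to 4 June 2007 tolled the period for 138 days, extending the deadline to 8 April 2010.
Although a pending arbitration ran from 1 February 2009 to 19 July 2009, the stated rules do not make that a tolling event, so it is disregarded.
Nothing else in the chronology tolls or restarts the period.

8 April 2010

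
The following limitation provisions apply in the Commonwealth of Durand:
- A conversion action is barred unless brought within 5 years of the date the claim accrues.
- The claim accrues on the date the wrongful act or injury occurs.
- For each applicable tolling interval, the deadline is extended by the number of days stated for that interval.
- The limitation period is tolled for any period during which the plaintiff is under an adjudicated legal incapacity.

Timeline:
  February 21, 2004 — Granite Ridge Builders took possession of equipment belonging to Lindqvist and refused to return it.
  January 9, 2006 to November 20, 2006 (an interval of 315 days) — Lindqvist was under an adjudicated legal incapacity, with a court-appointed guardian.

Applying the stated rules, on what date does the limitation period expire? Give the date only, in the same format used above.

January 2, 2010

The claim accrued on February 21, 2004, the date of the act.
5 years from February 21, 2004 is February 21, 2009.
The period was tolled for 315 days by the plaintiff's legal incapacity (January 9, 2006 to November 20, 2006), pushing the deadline to January 2, 2010.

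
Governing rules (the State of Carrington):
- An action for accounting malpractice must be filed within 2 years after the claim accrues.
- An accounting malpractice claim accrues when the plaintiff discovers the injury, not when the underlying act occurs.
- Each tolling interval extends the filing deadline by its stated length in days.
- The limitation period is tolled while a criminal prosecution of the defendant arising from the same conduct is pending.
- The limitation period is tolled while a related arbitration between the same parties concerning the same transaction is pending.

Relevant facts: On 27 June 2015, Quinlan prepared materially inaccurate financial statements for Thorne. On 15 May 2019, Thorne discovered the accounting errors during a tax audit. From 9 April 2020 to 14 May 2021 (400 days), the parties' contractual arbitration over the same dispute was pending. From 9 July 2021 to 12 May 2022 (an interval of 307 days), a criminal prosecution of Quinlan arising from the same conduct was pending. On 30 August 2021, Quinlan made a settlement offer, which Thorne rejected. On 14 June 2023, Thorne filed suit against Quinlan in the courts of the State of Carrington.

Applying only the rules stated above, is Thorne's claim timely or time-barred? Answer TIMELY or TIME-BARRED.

Under the discovery rule, the claim accrued on 15 May 2019, when Thorne discovered the injury — not on the 27 June 2015 date of the underlying act.
Adding the 2 years base period to 15 May 2019 gives a deadline of 15 May 2021, before any tolling.
The period was tolled for 400 days by the pending related arbitration (9 April 2020 to 14 May 2021), pushing the deadline to 19 June 2022.
Because the pending criminal prosecution ran from 9 July 2021 to 12 May 2022, the deadline is extended by 307 days to 22 April 2023.
Nothing else in the chronology tolls or restarts the period.
Filing on 14 June 2023 missed the 22 April 2023 deadline — the action is time-barred.

TIME-BARRED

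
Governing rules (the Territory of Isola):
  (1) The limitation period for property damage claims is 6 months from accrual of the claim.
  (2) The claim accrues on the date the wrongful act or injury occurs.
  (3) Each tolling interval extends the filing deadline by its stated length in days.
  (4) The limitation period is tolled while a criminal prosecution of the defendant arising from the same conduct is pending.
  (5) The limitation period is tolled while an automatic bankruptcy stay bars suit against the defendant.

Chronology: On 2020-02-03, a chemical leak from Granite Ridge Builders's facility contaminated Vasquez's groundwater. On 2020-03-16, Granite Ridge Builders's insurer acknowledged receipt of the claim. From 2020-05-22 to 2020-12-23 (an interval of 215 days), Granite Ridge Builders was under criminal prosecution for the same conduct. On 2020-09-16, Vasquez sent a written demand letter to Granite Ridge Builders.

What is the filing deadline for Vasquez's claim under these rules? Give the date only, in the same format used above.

The limitation period began to run on 2020-02-03.
6 months from 2020-02-03 is 2020-08-03.
The period was tolled for 215 days by the pending criminal prosecution (2020-05-22 to 2020-12-23), pushing the deadline to 2021-03-06.
Nothing else in the chronology tolls or restarts the period.

2021-03-06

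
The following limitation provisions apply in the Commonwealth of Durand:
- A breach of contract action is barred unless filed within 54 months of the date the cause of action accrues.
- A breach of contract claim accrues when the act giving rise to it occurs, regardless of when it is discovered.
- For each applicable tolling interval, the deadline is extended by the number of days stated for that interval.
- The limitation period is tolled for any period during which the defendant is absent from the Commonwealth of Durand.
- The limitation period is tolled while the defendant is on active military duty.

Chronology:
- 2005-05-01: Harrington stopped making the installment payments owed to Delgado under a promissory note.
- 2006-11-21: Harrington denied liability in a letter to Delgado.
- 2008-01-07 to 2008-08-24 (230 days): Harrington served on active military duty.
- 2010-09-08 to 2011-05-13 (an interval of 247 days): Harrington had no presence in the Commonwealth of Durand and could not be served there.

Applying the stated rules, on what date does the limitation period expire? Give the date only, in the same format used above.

2010-06-19

The claim accrued on 2005-05-01, when the wrongful act occurred.
Adding the 54 months base period to 2005-05-01 gives a deadline of 2009-11-01, before any tolling.
The defendant's active military service from 2008-01-07 to 2008-08-24 tolled the period for 230 days, extending the deadline to 2010-06-19.
The defendant's absence from the jurisdiction from 2010-09-08 to 2011-05-13 began after the period had already run on 2010-06-19, so it has no tolling effect.
Nothing else in the chronology tolls or restarts the period.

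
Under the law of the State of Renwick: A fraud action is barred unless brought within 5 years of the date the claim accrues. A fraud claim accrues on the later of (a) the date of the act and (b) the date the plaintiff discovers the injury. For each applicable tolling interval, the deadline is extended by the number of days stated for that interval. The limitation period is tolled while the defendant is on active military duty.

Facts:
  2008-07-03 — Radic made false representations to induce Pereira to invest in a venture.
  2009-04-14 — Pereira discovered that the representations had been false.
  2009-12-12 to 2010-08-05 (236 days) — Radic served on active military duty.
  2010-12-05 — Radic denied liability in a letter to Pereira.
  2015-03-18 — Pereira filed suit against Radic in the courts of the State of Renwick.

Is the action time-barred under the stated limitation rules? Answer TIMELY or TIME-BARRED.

Taking the later of the act (2008-07-03) and discovery (2009-04-14), the claim accrued on 2009-04-14.
Adding the 5 years base period to 2009-04-14 gives a deadline of 2014-04-14, before any tolling.
The period was tolled for 236 days by the defendant's active military service (2009-12-12 to 2010-08-05), pushing the deadline to 2014-12-06.
None of the other events listed affects the running of the period under the stated rules.
The 2015-03-18 filing falls after the 2014-12-06 deadline; the claim is time-barred.

TIME-BARRED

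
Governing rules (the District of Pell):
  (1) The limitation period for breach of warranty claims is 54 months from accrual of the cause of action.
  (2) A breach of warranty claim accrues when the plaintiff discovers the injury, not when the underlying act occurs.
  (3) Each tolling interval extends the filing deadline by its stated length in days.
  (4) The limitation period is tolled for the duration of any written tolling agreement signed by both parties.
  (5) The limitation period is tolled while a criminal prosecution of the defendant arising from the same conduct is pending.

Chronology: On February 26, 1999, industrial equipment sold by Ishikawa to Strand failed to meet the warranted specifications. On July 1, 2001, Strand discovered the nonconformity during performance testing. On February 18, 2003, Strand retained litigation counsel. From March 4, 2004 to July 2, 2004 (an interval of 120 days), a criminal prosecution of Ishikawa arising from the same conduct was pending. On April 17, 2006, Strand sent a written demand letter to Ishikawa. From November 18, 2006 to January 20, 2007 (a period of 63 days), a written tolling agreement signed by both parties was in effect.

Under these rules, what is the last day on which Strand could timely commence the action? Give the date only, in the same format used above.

May 1, 2006

Accrual is tied to discovery, so the period began on July 1, 2001 rather than on February 26, 1999 when the act occurred.
54 months from July 1, 2001 is January 1, 2006.
Because the pending criminal prosecution ran from March 4, 2004 to July 2, 2004, the deadline is extended by 120 days to May 1, 2006.
The written tolling agreement starting November 18, 2006 came too late — the period had run on May 1, 2006 — and so does not extend the deadline.
The other events in the timeline have no effect on the limitation period under the stated rules.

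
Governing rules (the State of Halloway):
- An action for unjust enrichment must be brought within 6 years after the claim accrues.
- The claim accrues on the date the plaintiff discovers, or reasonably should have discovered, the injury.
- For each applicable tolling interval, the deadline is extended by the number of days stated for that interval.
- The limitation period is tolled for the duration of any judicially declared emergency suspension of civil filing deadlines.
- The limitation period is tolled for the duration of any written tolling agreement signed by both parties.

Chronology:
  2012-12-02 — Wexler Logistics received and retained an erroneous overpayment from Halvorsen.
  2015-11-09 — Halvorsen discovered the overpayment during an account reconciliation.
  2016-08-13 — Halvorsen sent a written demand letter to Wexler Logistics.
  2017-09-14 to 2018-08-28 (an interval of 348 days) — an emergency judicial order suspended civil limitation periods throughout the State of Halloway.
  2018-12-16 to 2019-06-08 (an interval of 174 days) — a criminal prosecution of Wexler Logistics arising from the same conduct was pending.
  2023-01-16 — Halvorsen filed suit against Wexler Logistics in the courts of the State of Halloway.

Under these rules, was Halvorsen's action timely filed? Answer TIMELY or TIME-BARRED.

TIME-BARRED

Under the discovery rule, the claim accrued on 2015-11-09, when Halvorsen discovered the injury — not on the 2012-12-02 date of the underlying act.
The untolled deadline — 6 years after 2015-11-09 — is 2021-11-09.
The emergency suspension of filing deadlines from 2017-09-14 to 2018-08-28 tolled the period for 348 days, extending the deadline to 2022-10-23.
Although a criminal prosecution ran from 2018-12-16 to 2019-06-08, the stated rules do not make that a tolling event, so it is disregarded.
Nothing else in the chronology tolls or restarts the period.
The 2023-01-16 filing falls after the 2022-10-23 deadline; the claim is time-barred.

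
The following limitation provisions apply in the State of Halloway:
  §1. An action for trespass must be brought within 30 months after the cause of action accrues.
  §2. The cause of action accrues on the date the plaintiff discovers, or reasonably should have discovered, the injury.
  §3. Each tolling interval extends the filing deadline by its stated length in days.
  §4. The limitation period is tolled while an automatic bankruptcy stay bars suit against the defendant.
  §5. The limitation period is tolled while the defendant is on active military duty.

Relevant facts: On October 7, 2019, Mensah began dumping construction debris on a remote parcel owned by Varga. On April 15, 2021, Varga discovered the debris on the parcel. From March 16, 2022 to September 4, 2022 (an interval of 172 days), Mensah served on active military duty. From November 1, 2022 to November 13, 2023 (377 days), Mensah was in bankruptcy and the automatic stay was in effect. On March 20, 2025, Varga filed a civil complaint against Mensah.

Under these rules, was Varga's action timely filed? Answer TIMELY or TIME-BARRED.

TIMELY

The claim did not accrue until Varga discovered the injury on April 15, 2021; the October 7, 2019 act date does not start the clock under the stated rule.
30 months from April 15, 2021 is October 15, 2023.
The defendant's active military service from March 16, 2022 to September 4, 2022 tolled the period for 172 days, extending the deadline to April 4, 2024.
Because the automatic bankruptcy stay ran from November 1, 2022 to November 13, 2023, the deadline is extended by 377 days to April 16, 2025.
Filing on March 20, 2025 beat the April 16, 2025 deadline — the action is timely.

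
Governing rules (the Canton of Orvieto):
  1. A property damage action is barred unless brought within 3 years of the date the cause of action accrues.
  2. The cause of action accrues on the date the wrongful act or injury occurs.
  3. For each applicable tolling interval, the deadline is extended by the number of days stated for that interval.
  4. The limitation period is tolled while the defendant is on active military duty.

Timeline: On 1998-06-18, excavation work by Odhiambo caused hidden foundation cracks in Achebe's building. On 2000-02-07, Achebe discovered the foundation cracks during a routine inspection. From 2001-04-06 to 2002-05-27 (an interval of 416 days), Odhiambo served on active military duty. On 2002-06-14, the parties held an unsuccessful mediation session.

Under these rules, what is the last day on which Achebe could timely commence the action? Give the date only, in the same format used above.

The claim accrued on 1998-06-18, when the wrongful act occurred; under the stated occurrence rule the 2000-02-07 discovery does not delay accrual.
3 years from 1998-06-18 is 2001-06-18.
Because the defendant's active military service ran from 2001-04-06 to 2002-05-27, the deadline is extended by 416 days to 2002-08-08.
The other events in the timeline have no effect on the limitation period under the stated rules.

2002-08-08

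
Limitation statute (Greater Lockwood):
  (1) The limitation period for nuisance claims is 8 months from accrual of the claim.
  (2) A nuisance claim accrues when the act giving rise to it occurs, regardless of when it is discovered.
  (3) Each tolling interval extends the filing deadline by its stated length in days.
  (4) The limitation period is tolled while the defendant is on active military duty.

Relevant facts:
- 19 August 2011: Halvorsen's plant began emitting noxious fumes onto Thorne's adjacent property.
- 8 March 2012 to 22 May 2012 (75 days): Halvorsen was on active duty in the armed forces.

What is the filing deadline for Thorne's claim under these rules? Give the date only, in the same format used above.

The limitation period began to run on 19 August 2011.
The untolled deadline — 8 months after 19 August 2011 — is 19 April 2012.
Because the defendant's active military service ran from 8 March 2012 to 22 May 2012, the deadline is extended by 75 days to 3 July 2012.

3 July 2012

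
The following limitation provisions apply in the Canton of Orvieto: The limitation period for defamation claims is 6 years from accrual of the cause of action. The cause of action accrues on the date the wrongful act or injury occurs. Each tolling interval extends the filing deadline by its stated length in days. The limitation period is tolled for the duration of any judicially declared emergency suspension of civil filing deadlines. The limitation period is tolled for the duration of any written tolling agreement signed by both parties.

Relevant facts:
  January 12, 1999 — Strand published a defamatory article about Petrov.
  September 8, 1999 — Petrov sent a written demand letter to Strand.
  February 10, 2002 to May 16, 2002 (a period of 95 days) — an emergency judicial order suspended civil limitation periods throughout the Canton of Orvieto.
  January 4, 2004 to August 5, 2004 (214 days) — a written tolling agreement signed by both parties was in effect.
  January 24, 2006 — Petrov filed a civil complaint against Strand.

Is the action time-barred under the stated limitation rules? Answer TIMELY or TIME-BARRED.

TIME-BARRED

The limitation period began to run on January 12, 1999.
6 years from January 12, 1999 is January 12, 2005.
The period was tolled for 95 days by the emergency suspension of filing deadlines (February 10, 2002 to May 16, 2002), pushing the deadline to April 17, 2005.
The written tolling agreement from January 4, 2004 to August 5, 2004 tolled the period for 214 days, extending the deadline to November 17, 2005.
Nothing else in the chronology tolls or restarts the period.
Petrov filed on January 24, 2006, after the November 17, 2005 deadline, so the action is time-barred.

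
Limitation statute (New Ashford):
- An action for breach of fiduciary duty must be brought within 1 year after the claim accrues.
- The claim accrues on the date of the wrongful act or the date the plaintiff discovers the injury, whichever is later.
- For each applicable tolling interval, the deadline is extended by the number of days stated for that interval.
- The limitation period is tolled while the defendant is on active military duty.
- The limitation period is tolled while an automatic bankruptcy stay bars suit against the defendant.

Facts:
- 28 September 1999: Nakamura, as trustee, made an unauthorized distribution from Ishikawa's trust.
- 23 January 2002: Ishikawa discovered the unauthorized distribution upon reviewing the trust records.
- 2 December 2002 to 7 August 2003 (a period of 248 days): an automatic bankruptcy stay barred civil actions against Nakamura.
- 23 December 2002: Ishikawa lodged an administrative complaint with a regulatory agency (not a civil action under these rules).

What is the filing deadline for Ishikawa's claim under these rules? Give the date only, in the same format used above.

Taking the later of the act (28 September 1999) and discovery (23 January 2002), the claim accrued on 23 January 2002.
Adding the 1 year base period to 23 January 2002 gives a deadline of 23 January 2003, before any tolling.
The automatic bankruptcy stay from 2 December 2002 to 7 August 2003 tolled the period for 248 days, extending the deadline to 28 September 2003.
The other events in the timeline have no effect on the limitation period under the stated rules.

28 September 2003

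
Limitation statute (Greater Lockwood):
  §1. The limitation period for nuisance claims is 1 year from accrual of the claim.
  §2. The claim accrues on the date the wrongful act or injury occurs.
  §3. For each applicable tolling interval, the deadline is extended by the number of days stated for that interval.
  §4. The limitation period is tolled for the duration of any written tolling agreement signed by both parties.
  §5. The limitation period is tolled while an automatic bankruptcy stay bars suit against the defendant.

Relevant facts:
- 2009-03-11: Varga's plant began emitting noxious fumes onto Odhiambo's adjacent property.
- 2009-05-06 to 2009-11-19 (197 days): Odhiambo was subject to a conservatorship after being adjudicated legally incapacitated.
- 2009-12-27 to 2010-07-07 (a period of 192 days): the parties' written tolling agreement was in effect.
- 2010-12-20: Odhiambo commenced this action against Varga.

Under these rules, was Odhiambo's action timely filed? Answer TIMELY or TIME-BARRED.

TIME-BARRED

The claim accrued on 2009-03-11, the date of the act.
The untolled deadline — 1 year after 2009-03-11 — is 2010-03-11.
The period was tolled for 192 days by the written tolling agreement (2009-12-27 to 2010-07-07), pushing the deadline to 2010-09-19.
The plaintiff's legal incapacity from 2009-05-06 to 2009-11-19 does not toll the period, because no stated rule makes the plaintiff's incapacity a tolling event.
Filing on 2010-12-20 missed the 2010-09-19 deadline — the action is time-barred.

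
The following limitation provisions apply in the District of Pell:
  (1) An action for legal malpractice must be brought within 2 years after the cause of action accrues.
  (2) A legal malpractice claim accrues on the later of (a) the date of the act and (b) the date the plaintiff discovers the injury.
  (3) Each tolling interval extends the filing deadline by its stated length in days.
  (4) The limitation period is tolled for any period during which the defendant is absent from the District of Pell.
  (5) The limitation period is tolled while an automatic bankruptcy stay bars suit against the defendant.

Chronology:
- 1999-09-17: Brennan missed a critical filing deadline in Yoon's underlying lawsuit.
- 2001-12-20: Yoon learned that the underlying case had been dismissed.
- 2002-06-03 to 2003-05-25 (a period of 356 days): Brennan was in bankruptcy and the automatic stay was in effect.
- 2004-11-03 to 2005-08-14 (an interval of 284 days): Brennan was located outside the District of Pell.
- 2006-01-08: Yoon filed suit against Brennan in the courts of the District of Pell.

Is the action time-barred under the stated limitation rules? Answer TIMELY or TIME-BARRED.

TIME-BARRED

Taking the later of the act (1999-09-17) and discovery (2001-12-20), the claim accrued on 2001-12-20.
Adding the 2 years base period to 2001-12-20 gives a deadline of 2003-12-20, before any tolling.
The automatic bankruptcy stay from 2002-06-03 to 2003-05-25 tolled the period for 356 days, extending the deadline to 2004-12-10.
The period was tolled for 284 days by the defendant's absence from the jurisdiction (2004-11-03 to 2005-08-14), pushing the deadline to 2005-09-20.
Filing on 2006-01-08 missed the 2005-09-20 deadline — the action is time-barred.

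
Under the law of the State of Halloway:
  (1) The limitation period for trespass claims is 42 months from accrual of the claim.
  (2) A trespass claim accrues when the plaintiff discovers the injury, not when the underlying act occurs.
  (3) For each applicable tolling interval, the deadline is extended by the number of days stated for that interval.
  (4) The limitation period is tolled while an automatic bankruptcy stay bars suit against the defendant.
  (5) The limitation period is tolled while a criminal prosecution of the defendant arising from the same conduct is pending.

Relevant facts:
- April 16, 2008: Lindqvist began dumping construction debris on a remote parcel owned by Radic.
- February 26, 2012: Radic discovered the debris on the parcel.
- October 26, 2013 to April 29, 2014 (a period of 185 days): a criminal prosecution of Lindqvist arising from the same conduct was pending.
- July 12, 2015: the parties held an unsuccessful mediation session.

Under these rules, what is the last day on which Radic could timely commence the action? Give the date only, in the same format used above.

The claim did not accrue until Radic discovered the injury on February 26, 2012; the April 16, 2008 act date does not start the clock under the stated rule.
Adding the 42 months base period to February 26, 2012 gives a deadline of August 26, 2015, before any tolling.
The period was tolled for 185 days by the pending criminal prosecution (October 26, 2013 to April 29, 2014), pushing the deadline to February 27, 2016.
Nothing else in the chronology tolls or restarts the period.

February 27, 2016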